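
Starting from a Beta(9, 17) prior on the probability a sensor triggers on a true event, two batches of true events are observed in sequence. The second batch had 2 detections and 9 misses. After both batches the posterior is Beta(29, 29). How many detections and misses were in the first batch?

18 detections and 3 misses

Because Beta–binomial updating is additive in the counts, the combined data contributed (α_post−α_prior, β_post−β_prior) successes and failures.
Total across both batches: 29−9=20 detections, 29−17=12 misses.
Subtract the second batch: 20−2=18 detections and 12−9=3 misses.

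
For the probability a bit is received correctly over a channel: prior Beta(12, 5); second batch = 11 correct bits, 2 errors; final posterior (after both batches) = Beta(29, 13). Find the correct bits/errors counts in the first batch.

6 correct bits and 6 errors

Because Beta–binomial updating is additive in the counts, the combined data contributed (α_post−α_prior, β_post−β_prior) successes and failures.
Total across both batches: 29−12=17 correct bits, 13−5=8 errors.
Subtract the second batch: 17−11=6 correct bits and 8−2=6 errors.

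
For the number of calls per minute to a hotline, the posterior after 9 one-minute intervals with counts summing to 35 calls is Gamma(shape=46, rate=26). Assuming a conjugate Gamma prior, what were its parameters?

Gamma(shape=11, rate=17)

A Gamma(α, β) prior (rate parametrization) on a Poisson rate with n observations summing to S gives posterior Gamma(α+S, β+n).
So α = 46 − 35 = 11 and β = 26 − 9 = 17.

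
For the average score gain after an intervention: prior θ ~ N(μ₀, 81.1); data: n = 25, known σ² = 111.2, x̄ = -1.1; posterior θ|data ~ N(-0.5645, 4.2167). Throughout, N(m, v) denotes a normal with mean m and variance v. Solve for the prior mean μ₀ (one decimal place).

With known observation variance, the Normal–Normal posterior has precision τ_n = τ₀ + n/σ² and mean μ_n = (τ₀μ₀ + (n/σ²)x̄)/τ_n.
Here τ₀ = 1/81.1 = 0.012330 and τ_data = 25/111.2 = 0.224820, so τ_n = 0.237150.
Rearranging for μ₀: μ₀ = (μ_n·τ_n − τ_data·x̄)/τ₀ = (-0.5645·0.237150 − 0.224820·-1.1) / 0.012330 = 0.113431/0.012330 ≈ 9.2.

μ₀ = 9.2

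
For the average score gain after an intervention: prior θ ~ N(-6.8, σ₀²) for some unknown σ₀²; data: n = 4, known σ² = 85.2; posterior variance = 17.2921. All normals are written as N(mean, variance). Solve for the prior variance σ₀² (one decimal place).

σ₀² = 91.9

For the Normal–Normal model with known σ², precisions add: τ_n = τ₀ + n/σ².
So 1/σ₀² = 1/17.2921 − 4/85.2 = 0.057830 − 0.046948 = 0.010882.
Hence σ₀² = 1/0.010882 ≈ 91.9.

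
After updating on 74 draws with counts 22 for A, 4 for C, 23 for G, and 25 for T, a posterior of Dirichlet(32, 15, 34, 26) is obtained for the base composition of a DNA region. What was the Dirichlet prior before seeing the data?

For a Dirichlet(α) prior with multinomial counts c, the posterior is Dirichlet(α + c) componentwise.
Subtract each count from the matching posterior parameter: 32−22=10, 15−4=11, 34−23=11, 26−25=1.

Dirichlet(10, 11, 11, 1)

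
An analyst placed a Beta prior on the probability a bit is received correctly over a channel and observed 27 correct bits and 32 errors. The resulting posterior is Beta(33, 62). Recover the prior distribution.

Under Beta–binomial conjugacy the posterior parameters are (a+s, b+f).
Subtract the data counts: 33−27=6, 62−32=30.

Beta(6, 30)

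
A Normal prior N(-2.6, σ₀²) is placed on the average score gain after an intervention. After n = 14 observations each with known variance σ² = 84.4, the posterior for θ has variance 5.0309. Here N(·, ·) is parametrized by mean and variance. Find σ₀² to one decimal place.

For the Normal–Normal model with known σ², precisions add: τ_n = τ₀ + n/σ².
So 1/σ₀² = 1/5.0309 − 14/84.4 = 0.198772 − 0.165877 = 0.032895.
Hence σ₀² = 1/0.032895 ≈ 30.4.

σ₀² = 30.4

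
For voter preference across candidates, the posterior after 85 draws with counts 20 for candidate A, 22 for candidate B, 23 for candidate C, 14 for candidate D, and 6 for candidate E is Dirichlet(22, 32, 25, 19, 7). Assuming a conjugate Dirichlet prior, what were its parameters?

Dirichlet(2, 10, 2, 5, 1)

For a Dirichlet(α) prior with multinomial counts c, the posterior is Dirichlet(α + c) componentwise.
Subtract each count from the matching posterior parameter: 22−20=2, 32−22=10, 25−23=2, 19−14=5, 7−6=1.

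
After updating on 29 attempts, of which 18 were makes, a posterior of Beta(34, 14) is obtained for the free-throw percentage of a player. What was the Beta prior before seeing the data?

Beta(16, 3)

Under Beta–binomial conjugacy the posterior parameters are (α+s, β+f).
So α = 34 − 18 = 16 and β = 14 − 11 = 3.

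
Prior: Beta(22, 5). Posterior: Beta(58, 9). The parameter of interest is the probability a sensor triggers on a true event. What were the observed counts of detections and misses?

Under Beta–binomial conjugacy the posterior parameters are (α+s, β+f).
So s = 58 − 22 = 36 and f = 9 − 5 = 4.

36 detections and 4 misses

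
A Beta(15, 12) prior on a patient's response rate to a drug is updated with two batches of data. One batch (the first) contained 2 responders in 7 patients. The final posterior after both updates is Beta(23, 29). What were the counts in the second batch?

Sequential conjugate updates are equivalent to a single update on the pooled data, so total successes = posterior α − prior α and total failures = posterior β − prior β.
Total across both batches: 23−15=8 responders, 29−12=17 non-responders.
Subtract the first batch: 8−2=6 responders and 17−5=12 non-responders.

6 responders and 12 non-responders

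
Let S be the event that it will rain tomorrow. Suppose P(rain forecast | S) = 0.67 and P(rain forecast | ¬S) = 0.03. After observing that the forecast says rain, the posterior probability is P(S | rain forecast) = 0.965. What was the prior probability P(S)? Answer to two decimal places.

Bayes' rule in odds form gives O(S|E) = O(S)·[P(E|S)/P(E|¬S)], hence O(S) = O(S|E)/LR.
Posterior odds = 0.965/(1−0.965) = 27.5714. LR = 0.67/0.03 = 22.3333.
Prior odds = 27.5714/22.3333 = 1.2345, so P(S) = 1.2345/(1+1.2345) ≈ 0.55.

P(S) = 0.55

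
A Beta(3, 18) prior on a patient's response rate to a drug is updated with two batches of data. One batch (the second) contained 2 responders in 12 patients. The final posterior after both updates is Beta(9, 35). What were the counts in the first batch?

Because Beta–binomial updating is additive in the counts, the combined data contributed (α_post−α_prior, β_post−β_prior) successes and failures.
Total across both batches: 9−3=6 responders, 35−18=17 non-responders.
Subtract the second batch: 6−2=4 responders and 17−10=7 non-responders.

4 responders and 7 non-responders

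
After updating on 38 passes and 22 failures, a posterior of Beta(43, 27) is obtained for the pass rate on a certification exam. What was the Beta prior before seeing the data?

Under Beta–binomial conjugacy the posterior parameters are (α+s, β+f).
So α = 43 − 38 = 5 and β = 27 − 22 = 5.

Beta(5, 5)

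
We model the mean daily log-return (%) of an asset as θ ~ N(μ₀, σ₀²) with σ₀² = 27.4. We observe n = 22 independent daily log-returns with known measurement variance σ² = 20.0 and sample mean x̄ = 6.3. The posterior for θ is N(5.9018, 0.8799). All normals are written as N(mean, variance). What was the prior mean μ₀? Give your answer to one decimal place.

μ₀ = -6.1

The posterior mean is a precision-weighted average: μ_n = (τ₀μ₀ + τ_data·x̄)/(τ₀+τ_data), with τ₀=1/σ₀² and τ_data=n/σ².
Here τ₀ = 1/27.4 = 0.036496 and τ_data = 22/20.0 = 1.100000, so τ_n = 1.136496.
Rearranging for μ₀: μ₀ = (μ_n·τ_n − τ_data·x̄)/τ₀ = (5.9018·1.136496 − 1.100000·6.3) / 0.036496 = -0.222628/0.036496 ≈ -6.1.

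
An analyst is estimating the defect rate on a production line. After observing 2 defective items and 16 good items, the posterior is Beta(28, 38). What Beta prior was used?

Beta(26, 22)

Under Beta–binomial conjugacy the posterior parameters are (α+s, β+f).
Subtract the data counts: 28−2=26, 38−16=22.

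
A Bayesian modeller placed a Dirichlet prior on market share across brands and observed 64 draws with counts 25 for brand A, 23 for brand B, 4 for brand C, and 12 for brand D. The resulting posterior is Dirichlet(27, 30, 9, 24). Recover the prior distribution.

For a Dirichlet(α) prior with multinomial counts c, the posterior is Dirichlet(α + c) componentwise.
Subtract each count from the matching posterior parameter: 27−25=2, 30−23=7, 9−4=5, 24−12=12.

Dirichlet(2, 7, 5, 12)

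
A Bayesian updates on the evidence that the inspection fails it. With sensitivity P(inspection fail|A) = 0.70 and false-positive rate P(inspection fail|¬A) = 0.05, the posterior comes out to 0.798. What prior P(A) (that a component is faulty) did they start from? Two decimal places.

In odds form, posterior odds = prior odds × likelihood ratio, so prior odds = posterior odds ÷ LR.
Posterior odds = 0.798/(1−0.798) = 3.9505. LR = 0.70/0.05 = 14.0000.
Prior odds = 3.9505/14.0000 = 0.2822, so P(A) = 0.2822/(1+0.2822) ≈ 0.22.

P(A) = 0.22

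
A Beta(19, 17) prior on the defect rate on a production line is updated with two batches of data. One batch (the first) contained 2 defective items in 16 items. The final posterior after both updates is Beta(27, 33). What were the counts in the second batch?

6 defective items and 2 good items

Sequential conjugate updates are equivalent to a single update on the pooled data, so total successes = posterior α − prior α and total failures = posterior β − prior β.
Total across both batches: 27−19=8 defective items, 33−17=16 good items.
Subtract the first batch: 8−2=6 defective items and 16−14=2 good items.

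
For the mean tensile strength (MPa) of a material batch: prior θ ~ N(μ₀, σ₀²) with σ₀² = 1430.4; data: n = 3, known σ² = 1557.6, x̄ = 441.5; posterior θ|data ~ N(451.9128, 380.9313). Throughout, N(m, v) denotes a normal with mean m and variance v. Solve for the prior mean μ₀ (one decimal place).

μ₀ = 480.6

The posterior mean is a precision-weighted average: μ_n = (τ₀μ₀ + τ_data·x̄)/(τ₀+τ_data), with τ₀=1/σ₀² and τ_data=n/σ².
Here τ₀ = 1/1430.4 = 0.000699 and τ_data = 3/1557.6 = 0.001926, so τ_n = 0.002625.
Rearranging for μ₀: μ₀ = (μ_n·τ_n − τ_data·x̄)/τ₀ = (451.9128·0.002625 − 0.001926·441.5) / 0.000699 = 0.335942/0.000699 ≈ 480.6.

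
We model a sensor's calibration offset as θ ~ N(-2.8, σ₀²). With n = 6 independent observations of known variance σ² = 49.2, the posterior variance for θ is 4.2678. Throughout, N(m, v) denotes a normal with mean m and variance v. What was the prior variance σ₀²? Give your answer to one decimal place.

For the Normal–Normal model with known σ², precisions add: τ_n = τ₀ + n/σ².
So 1/σ₀² = 1/4.2678 − 6/49.2 = 0.234313 − 0.121951 = 0.112362.
Hence σ₀² = 1/0.112362 ≈ 8.9.

σ₀² = 8.9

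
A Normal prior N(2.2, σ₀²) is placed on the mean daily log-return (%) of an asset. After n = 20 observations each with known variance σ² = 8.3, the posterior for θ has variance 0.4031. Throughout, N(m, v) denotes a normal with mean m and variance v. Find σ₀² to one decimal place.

Posterior precision equals prior precision plus data precision: 1/σ_n² = 1/σ₀² + n/σ².
So 1/σ₀² = 1/0.4031 − 20/8.3 = 2.480774 − 2.409639 = 0.071135.
Hence σ₀² = 1/0.071135 ≈ 14.1.

σ₀² = 14.1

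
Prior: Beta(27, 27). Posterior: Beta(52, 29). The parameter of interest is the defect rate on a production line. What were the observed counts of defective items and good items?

A Beta(a, b) prior with s successes and f failures in binomial data gives a Beta(a+s, b+f) posterior.
Match parameters: s=52−27=25, f=29−27=2.

25 defective items and 2 good items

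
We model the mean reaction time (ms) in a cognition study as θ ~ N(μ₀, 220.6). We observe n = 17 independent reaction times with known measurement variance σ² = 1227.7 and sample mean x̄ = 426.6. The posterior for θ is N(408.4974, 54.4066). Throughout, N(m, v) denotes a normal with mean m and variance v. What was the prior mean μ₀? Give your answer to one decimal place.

μ₀ = 353.2

The posterior mean is a precision-weighted average: μ_n = (τ₀μ₀ + τ_data·x̄)/(τ₀+τ_data), with τ₀=1/σ₀² and τ_data=n/σ².
Here τ₀ = 1/220.6 = 0.004533 and τ_data = 17/1227.7 = 0.013847, so τ_n = 0.018380.
Rearranging for μ₀: μ₀ = (μ_n·τ_n − τ_data·x̄)/τ₀ = (408.4974·0.018380 − 0.013847·426.6) / 0.004533 = 1.601052/0.004533 ≈ 353.2.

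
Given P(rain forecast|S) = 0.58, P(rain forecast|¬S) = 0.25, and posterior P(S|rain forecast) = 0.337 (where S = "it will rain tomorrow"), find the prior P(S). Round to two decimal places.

In odds form, posterior odds = prior odds × likelihood ratio, so prior odds = posterior odds ÷ LR.
Posterior odds = 0.337/(1−0.337) = 0.5083. LR = 0.58/0.25 = 2.3200.
Prior odds = 0.5083/2.3200 = 0.2191, so P(S) = 0.2191/(1+0.2191) ≈ 0.18.

P(S) = 0.18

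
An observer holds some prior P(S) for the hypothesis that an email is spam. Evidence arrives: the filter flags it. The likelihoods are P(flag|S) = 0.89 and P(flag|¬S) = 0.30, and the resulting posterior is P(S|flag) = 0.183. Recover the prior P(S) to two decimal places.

P(S) = 0.07

In odds form, posterior odds = prior odds × likelihood ratio, so prior odds = posterior odds ÷ LR.
Posterior odds = 0.183/(1−0.183) = 0.2240. LR = 0.89/0.30 = 2.9667.
Prior odds = 0.2240/2.9667 = 0.0755, so P(S) = 0.0755/(1+0.0755) ≈ 0.07.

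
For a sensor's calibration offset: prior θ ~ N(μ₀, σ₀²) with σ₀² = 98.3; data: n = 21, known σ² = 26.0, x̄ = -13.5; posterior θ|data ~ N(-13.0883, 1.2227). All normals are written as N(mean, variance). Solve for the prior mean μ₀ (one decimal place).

μ₀ = 19.6

The posterior mean is a precision-weighted average: μ_n = (τ₀μ₀ + τ_data·x̄)/(τ₀+τ_data), with τ₀=1/σ₀² and τ_data=n/σ².
Here τ₀ = 1/98.3 = 0.010173 and τ_data = 21/26.0 = 0.807692, so τ_n = 0.817865.
Rearranging for μ₀: μ₀ = (μ_n·τ_n − τ_data·x̄)/τ₀ = (-13.0883·0.817865 − 0.807692·-13.5) / 0.010173 = 0.199380/0.010173 ≈ 19.6.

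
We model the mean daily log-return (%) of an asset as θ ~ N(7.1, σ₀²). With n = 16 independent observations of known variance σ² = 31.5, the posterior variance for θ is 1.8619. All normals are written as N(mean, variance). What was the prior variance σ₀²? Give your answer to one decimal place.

For the Normal–Normal model with known σ², precisions add: τ_n = τ₀ + n/σ².
So 1/σ₀² = 1/1.8619 − 16/31.5 = 0.537086 − 0.507937 = 0.029149.
Hence σ₀² = 1/0.029149 ≈ 34.3.

σ₀² = 34.3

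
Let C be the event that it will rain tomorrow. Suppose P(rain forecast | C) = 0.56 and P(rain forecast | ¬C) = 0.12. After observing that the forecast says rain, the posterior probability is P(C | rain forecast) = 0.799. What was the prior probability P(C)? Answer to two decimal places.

P(C) = 0.46

In odds form, posterior odds = prior odds × likelihood ratio, so prior odds = posterior odds ÷ LR.
Posterior odds = 0.799/(1−0.799) = 3.9751. LR = 0.56/0.12 = 4.6667.
Prior odds = 3.9751/4.6667 = 0.8518, so P(C) = 0.8518/(1+0.8518) ≈ 0.46.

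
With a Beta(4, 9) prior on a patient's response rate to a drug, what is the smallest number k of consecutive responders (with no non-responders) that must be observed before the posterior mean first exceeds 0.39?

k = 2

After k responders and 0 non-responders the posterior is Beta(4+k, 9), with mean (4+k)/(4+9+k).
Set (4+k)/(13+k) > 0.39 and solve: k > (0.39·13 − 4)/(1 − 0.39) = 1.754.
The smallest integer exceeding 1.754 is 2.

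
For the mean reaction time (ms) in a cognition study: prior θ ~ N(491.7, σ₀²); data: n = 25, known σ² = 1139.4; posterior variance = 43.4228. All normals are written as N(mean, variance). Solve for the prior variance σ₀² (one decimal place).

σ₀² = 919.1

For the Normal–Normal model with known σ², precisions add: τ_n = τ₀ + n/σ².
So 1/σ₀² = 1/43.4228 − 25/1139.4 = 0.023029 − 0.021941 = 0.001088.
Hence σ₀² = 1/0.001088 ≈ 919.1.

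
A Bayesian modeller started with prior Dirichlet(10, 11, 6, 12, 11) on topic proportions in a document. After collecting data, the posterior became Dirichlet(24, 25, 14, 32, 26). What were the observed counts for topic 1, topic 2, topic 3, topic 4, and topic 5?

counts (14, 14, 8, 20, 15)

For a Dirichlet(α) prior with multinomial counts c, the posterior is Dirichlet(α + c) componentwise.
Counts are posterior − prior componentwise: 24−10=14, 25−11=14, 14−6=8, 32−12=20, 26−11=15.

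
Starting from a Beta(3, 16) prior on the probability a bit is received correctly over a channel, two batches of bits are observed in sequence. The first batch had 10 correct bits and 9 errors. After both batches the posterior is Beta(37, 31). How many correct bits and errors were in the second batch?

24 correct bits and 6 errors

Because Beta–binomial updating is additive in the counts, the combined data contributed (α_post−α_prior, β_post−β_prior) successes and failures.
Total across both batches: 37−3=34 correct bits, 31−16=15 errors.
Subtract the first batch: 34−10=24 correct bits and 15−9=6 errors.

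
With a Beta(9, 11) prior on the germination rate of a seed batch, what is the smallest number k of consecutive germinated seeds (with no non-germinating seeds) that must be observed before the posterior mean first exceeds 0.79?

k = 33

After k germinated seeds and 0 non-germinating seeds the posterior is Beta(9+k, 11), with mean (9+k)/(9+11+k).
Set (9+k)/(20+k) > 0.79 and solve: k > (0.79·20 − 9)/(1 − 0.79) = 32.381.
The smallest integer exceeding 32.381 is 33, and checking k=33: (42)/(53) = 0.7925 > 0.79.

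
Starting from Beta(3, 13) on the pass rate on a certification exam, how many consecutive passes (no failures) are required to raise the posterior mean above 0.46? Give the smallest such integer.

k = 9

After k passes and 0 failures the posterior is Beta(3+k, 13), with mean (3+k)/(3+13+k).
Set (3+k)/(16+k) > 0.46 and solve: k > (0.46·16 − 3)/(1 − 0.46) = 8.074.
The smallest integer exceeding 8.074 is 9, and checking k=9: (12)/(25) = 0.4800 > 0.46.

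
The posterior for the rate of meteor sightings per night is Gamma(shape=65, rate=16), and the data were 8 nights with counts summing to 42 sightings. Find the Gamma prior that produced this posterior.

Gamma(shape=23, rate=8)

Gamma–Poisson conjugacy: posterior shape = α + Σxᵢ, posterior rate = β + n.
So α = 65 − 42 = 23 and β = 16 − 8 = 8.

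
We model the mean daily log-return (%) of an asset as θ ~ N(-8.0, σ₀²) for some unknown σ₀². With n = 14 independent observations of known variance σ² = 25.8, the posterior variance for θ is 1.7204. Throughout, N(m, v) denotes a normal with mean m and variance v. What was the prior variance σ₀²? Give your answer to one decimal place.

σ₀² = 25.9

Posterior precision equals prior precision plus data precision: 1/σ_n² = 1/σ₀² + n/σ².
So 1/σ₀² = 1/1.7204 − 14/25.8 = 0.581260 − 0.542636 = 0.038624.
Hence σ₀² = 1/0.038624 ≈ 25.9.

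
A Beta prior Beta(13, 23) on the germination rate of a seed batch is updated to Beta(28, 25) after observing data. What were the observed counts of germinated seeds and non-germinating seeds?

15 germinated seeds and 2 non-germinating seeds

Under Beta–binomial conjugacy the posterior parameters are (α+s, β+f).
So s = 28 − 13 = 15 and f = 25 − 23 = 2.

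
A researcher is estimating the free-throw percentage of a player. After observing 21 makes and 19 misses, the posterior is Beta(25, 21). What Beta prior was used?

Under Beta–binomial conjugacy the posterior parameters are (a+s, b+f).
Subtract the data counts: 25−21=4, 21−19=2.

Beta(4, 2)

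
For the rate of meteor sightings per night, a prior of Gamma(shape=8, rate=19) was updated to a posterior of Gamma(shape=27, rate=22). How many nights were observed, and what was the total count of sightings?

A Gamma(α, β) prior (rate parametrization) on a Poisson rate with n observations summing to S gives posterior Gamma(α+S, β+n).
Matching: Σxᵢ = 27 − 8 = 19 and n = 22 − 19 = 3.

n = 3 nights with total 19 sightings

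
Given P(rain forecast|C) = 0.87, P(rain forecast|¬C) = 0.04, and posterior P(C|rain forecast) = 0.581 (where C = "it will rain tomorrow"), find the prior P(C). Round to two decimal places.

In odds form, posterior odds = prior odds × likelihood ratio, so prior odds = posterior odds ÷ LR.
Posterior odds = 0.581/(1−0.581) = 1.3866. LR = 0.87/0.04 = 21.7500.
Prior odds = 1.3866/21.7500 = 0.0638, so P(C) = 0.0638/(1+0.0638) ≈ 0.06.

P(C) = 0.06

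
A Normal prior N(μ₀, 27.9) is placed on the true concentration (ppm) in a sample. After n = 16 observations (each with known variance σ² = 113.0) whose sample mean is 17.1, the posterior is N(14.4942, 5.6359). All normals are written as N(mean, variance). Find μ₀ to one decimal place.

The posterior mean is a precision-weighted average: μ_n = (τ₀μ₀ + τ_data·x̄)/(τ₀+τ_data), with τ₀=1/σ₀² and τ_data=n/σ².
Here τ₀ = 1/27.9 = 0.035842 and τ_data = 16/113.0 = 0.141593, so τ_n = 0.177435.
Rearranging for μ₀: μ₀ = (μ_n·τ_n − τ_data·x̄)/τ₀ = (14.4942·0.177435 − 0.141593·17.1) / 0.035842 = 0.150538/0.035842 ≈ 4.2.

μ₀ = 4.2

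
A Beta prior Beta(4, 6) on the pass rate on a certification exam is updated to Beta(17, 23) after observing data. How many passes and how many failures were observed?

13 passes and 17 failures

Under Beta–binomial conjugacy the posterior parameters are (a+s, b+f).
So s = 17 − 4 = 13 and f = 23 − 6 = 17.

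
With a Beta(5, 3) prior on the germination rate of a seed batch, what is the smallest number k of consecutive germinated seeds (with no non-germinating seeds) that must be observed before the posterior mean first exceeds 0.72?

After k germinated seeds and 0 non-germinating seeds the posterior is Beta(5+k, 3), with mean (5+k)/(5+3+k).
Set (5+k)/(8+k) > 0.72 and solve: k > (0.72·8 − 5)/(1 − 0.72) = 2.714.
The smallest integer exceeding 2.714 is 3.

k = 3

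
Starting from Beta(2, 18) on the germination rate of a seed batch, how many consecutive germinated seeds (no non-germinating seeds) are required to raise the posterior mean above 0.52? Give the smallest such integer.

After k germinated seeds and 0 non-germinating seeds the posterior is Beta(2+k, 18), with mean (2+k)/(2+18+k).
Set (2+k)/(20+k) > 0.52 and solve: k > (0.52·20 − 2)/(1 − 0.52) = 17.500.
The smallest integer exceeding 17.500 is 18, and checking k=18: (20)/(38) = 0.5263 > 0.52.

k = 18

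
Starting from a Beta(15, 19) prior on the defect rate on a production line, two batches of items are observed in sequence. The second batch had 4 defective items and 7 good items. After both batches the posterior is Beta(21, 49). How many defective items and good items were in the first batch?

2 defective items and 23 good items

Sequential conjugate updates are equivalent to a single update on the pooled data, so total successes = posterior α − prior α and total failures = posterior β − prior β.
Total across both batches: 21−15=6 defective items, 49−19=30 good items.
Subtract the second batch: 6−4=2 defective items and 30−7=23 good items.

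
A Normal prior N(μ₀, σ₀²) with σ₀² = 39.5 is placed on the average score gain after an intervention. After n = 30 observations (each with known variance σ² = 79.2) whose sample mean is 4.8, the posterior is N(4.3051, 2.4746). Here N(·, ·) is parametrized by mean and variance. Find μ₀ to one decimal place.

μ₀ = -3.1

The posterior mean is a precision-weighted average: μ_n = (τ₀μ₀ + τ_data·x̄)/(τ₀+τ_data), with τ₀=1/σ₀² and τ_data=n/σ².
Here τ₀ = 1/39.5 = 0.025316 and τ_data = 30/79.2 = 0.378788, so τ_n = 0.404104.
Rearranging for μ₀: μ₀ = (μ_n·τ_n − τ_data·x̄)/τ₀ = (4.3051·0.404104 − 0.378788·4.8) / 0.025316 = -0.078474/0.025316 ≈ -3.1.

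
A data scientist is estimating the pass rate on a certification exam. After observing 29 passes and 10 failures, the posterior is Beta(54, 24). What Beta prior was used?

Under Beta–binomial conjugacy the posterior parameters are (a+s, b+f).
Subtract the data counts: 54−29=25, 24−10=14.

Beta(25, 14)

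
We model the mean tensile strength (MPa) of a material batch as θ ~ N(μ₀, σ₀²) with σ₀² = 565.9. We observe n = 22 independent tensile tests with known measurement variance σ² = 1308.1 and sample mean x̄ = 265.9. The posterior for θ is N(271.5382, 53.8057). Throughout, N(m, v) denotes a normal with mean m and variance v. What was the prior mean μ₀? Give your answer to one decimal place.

The posterior mean is a precision-weighted average: μ_n = (τ₀μ₀ + τ_data·x̄)/(τ₀+τ_data), with τ₀=1/σ₀² and τ_data=n/σ².
Here τ₀ = 1/565.9 = 0.001767 and τ_data = 22/1308.1 = 0.016818, so τ_n = 0.018585.
Rearranging for μ₀: μ₀ = (μ_n·τ_n − τ_data·x̄)/τ₀ = (271.5382·0.018585 − 0.016818·265.9) / 0.001767 = 0.574631/0.001767 ≈ 325.2.

μ₀ = 325.2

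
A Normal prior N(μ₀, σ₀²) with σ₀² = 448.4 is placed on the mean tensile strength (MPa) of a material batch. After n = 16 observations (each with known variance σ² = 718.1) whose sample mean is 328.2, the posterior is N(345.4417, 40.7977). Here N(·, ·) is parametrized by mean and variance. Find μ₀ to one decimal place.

The posterior mean is a precision-weighted average: μ_n = (τ₀μ₀ + τ_data·x̄)/(τ₀+τ_data), with τ₀=1/σ₀² and τ_data=n/σ².
Here τ₀ = 1/448.4 = 0.002230 and τ_data = 16/718.1 = 0.022281, so τ_n = 0.024511.
Rearranging for μ₀: μ₀ = (μ_n·τ_n − τ_data·x̄)/τ₀ = (345.4417·0.024511 − 0.022281·328.2) / 0.002230 = 1.154497/0.002230 ≈ 517.7.

μ₀ = 517.7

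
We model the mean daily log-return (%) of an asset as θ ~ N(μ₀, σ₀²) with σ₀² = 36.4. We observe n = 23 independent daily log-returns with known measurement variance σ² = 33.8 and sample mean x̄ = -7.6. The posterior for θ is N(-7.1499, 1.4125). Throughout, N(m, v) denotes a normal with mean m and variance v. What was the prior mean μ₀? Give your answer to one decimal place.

μ₀ = 4.0

With known observation variance, the Normal–Normal posterior has precision τ_n = τ₀ + n/σ² and mean μ_n = (τ₀μ₀ + (n/σ²)x̄)/τ_n.
Here τ₀ = 1/36.4 = 0.027473 and τ_data = 23/33.8 = 0.680473, so τ_n = 0.707946.
Rearranging for μ₀: μ₀ = (μ_n·τ_n − τ_data·x̄)/τ₀ = (-7.1499·0.707946 − 0.680473·-7.6) / 0.027473 = 0.109852/0.027473 ≈ 4.0.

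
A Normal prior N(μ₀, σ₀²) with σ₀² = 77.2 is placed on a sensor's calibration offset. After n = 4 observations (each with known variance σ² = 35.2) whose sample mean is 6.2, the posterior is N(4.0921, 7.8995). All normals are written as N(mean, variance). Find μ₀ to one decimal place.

μ₀ = -14.4

With known observation variance, the Normal–Normal posterior has precision τ_n = τ₀ + n/σ² and mean μ_n = (τ₀μ₀ + (n/σ²)x̄)/τ_n.
Here τ₀ = 1/77.2 = 0.012953 and τ_data = 4/35.2 = 0.113636, so τ_n = 0.126589.
Rearranging for μ₀: μ₀ = (μ_n·τ_n − τ_data·x̄)/τ₀ = (4.0921·0.126589 − 0.113636·6.2) / 0.012953 = -0.186528/0.012953 ≈ -14.4.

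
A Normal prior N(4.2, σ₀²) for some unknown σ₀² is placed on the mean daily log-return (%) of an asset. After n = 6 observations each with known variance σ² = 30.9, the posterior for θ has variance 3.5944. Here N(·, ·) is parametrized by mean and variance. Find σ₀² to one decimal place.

For the Normal–Normal model with known σ², precisions add: τ_n = τ₀ + n/σ².
So 1/σ₀² = 1/3.5944 − 6/30.9 = 0.278211 − 0.194175 = 0.084036.
Hence σ₀² = 1/0.084036 ≈ 11.9.

σ₀² = 11.9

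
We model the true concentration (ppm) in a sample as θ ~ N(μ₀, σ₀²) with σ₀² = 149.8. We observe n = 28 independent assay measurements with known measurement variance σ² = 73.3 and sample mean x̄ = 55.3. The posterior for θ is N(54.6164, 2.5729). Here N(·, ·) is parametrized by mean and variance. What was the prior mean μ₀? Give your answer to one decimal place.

μ₀ = 15.5

The posterior mean is a precision-weighted average: μ_n = (τ₀μ₀ + τ_data·x̄)/(τ₀+τ_data), with τ₀=1/σ₀² and τ_data=n/σ².
Here τ₀ = 1/149.8 = 0.006676 and τ_data = 28/73.3 = 0.381992, so τ_n = 0.388668.
Rearranging for μ₀: μ₀ = (μ_n·τ_n − τ_data·x̄)/τ₀ = (54.6164·0.388668 − 0.381992·55.3) / 0.006676 = 0.103489/0.006676 ≈ 15.5.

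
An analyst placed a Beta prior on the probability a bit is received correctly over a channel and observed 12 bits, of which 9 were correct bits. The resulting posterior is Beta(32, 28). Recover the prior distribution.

Beta(23, 25)

Beta is conjugate to the binomial likelihood: posterior = Beta(a+s, b+f).
Subtract the data counts: 32−9=23, 28−3=25.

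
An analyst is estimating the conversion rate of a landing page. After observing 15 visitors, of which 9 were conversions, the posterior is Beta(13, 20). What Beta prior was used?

Beta(4, 14)

Under Beta–binomial conjugacy the posterior parameters are (a+s, b+f).
So a = 13 − 9 = 4 and b = 20 − 6 = 14.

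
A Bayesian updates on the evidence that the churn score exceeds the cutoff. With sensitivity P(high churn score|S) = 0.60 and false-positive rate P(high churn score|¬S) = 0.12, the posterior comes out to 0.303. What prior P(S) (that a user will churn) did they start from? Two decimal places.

In odds form, posterior odds = prior odds × likelihood ratio, so prior odds = posterior odds ÷ LR.
Posterior odds = 0.303/(1−0.303) = 0.4347. LR = 0.60/0.12 = 5.0000.
Prior odds = 0.4347/5.0000 = 0.0869, so P(S) = 0.0869/(1+0.0869) ≈ 0.08.

P(S) = 0.08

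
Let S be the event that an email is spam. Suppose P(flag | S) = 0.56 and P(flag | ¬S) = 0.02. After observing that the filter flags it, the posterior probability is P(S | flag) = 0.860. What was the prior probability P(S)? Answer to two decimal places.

P(S) = 0.18

Bayes' rule in odds form gives O(S|E) = O(S)·[P(E|S)/P(E|¬S)], hence O(S) = O(S|E)/LR.
Posterior odds = 0.860/(1−0.860) = 6.1429. LR = 0.56/0.02 = 28.0000.
Prior odds = 6.1429/28.0000 = 0.2194, so P(S) = 0.2194/(1+0.2194) ≈ 0.18.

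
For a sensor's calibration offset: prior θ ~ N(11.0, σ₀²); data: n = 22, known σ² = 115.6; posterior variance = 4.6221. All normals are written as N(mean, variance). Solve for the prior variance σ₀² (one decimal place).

σ₀² = 38.4

For the Normal–Normal model with known σ², precisions add: τ_n = τ₀ + n/σ².
So 1/σ₀² = 1/4.6221 − 22/115.6 = 0.216352 − 0.190311 = 0.026041.
Hence σ₀² = 1/0.026041 ≈ 38.4.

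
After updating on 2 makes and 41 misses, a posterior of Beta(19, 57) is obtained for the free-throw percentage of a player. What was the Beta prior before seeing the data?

A Beta(α, β) prior with s successes and f failures in binomial data gives a Beta(α+s, β+f) posterior.
Subtract the data counts: 19−2=17, 57−41=16.

Beta(17, 16)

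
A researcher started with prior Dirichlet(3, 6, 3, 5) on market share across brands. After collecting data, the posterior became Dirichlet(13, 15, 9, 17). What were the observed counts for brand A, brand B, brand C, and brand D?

For a Dirichlet(α) prior with multinomial counts c, the posterior is Dirichlet(α + c) componentwise.
Counts are posterior − prior componentwise: 13−3=10, 15−6=9, 9−3=6, 17−5=12.

counts (10, 9, 6, 12)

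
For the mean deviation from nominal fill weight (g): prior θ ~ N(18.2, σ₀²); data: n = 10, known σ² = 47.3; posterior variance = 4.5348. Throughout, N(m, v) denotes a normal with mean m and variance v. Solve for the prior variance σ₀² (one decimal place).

Posterior precision equals prior precision plus data precision: 1/σ_n² = 1/σ₀² + n/σ².
So 1/σ₀² = 1/4.5348 − 10/47.3 = 0.220517 − 0.211416 = 0.009101.
Hence σ₀² = 1/0.009101 ≈ 109.9.

σ₀² = 109.9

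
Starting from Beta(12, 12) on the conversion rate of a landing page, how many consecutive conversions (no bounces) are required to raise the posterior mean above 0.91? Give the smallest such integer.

After k conversions and 0 bounces the posterior is Beta(12+k, 12), with mean (12+k)/(12+12+k).
Set (12+k)/(24+k) > 0.91 and solve: k > (0.91·24 − 12)/(1 − 0.91) = 109.333.
The smallest integer exceeding 109.333 is 110.

k = 110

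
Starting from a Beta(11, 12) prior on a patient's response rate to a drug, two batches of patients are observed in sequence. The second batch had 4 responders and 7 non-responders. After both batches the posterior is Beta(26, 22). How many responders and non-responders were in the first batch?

Sequential conjugate updates are equivalent to a single update on the pooled data, so total successes = posterior α − prior α and total failures = posterior β − prior β.
Total across both batches: 26−11=15 responders, 22−12=10 non-responders.
Subtract the second batch: 15−4=11 responders and 10−7=3 non-responders.

11 responders and 3 non-responders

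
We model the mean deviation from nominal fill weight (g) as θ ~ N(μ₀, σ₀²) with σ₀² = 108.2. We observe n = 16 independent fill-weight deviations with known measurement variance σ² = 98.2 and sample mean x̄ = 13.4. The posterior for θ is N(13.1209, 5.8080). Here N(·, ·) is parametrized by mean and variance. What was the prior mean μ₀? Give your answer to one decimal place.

μ₀ = 8.2

The posterior mean is a precision-weighted average: μ_n = (τ₀μ₀ + τ_data·x̄)/(τ₀+τ_data), with τ₀=1/σ₀² and τ_data=n/σ².
Here τ₀ = 1/108.2 = 0.009242 and τ_data = 16/98.2 = 0.162933, so τ_n = 0.172175.
Rearranging for μ₀: μ₀ = (μ_n·τ_n − τ_data·x̄)/τ₀ = (13.1209·0.172175 − 0.162933·13.4) / 0.009242 = 0.075789/0.009242 ≈ 8.2.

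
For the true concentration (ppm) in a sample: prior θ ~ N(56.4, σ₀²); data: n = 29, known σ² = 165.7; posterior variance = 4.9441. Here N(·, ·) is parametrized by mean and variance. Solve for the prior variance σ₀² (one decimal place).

For the Normal–Normal model with known σ², precisions add: τ_n = τ₀ + n/σ².
So 1/σ₀² = 1/4.9441 − 29/165.7 = 0.202261 − 0.175015 = 0.027246.
Hence σ₀² = 1/0.027246 ≈ 36.7.

σ₀² = 36.7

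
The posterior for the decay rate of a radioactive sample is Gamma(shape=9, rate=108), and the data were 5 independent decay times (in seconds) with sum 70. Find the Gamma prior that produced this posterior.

Gamma–exponential conjugacy: posterior shape = α + n, posterior rate = β + Σtᵢ.
So α = 9 − 5 = 4 and β = 108 − 70 = 38.

Gamma(shape=4, rate=38)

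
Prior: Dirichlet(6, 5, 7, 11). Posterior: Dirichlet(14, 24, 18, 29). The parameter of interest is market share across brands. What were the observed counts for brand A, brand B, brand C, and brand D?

counts (8, 19, 11, 18)

For a Dirichlet(α) prior with multinomial counts c, the posterior is Dirichlet(α + c) componentwise.
Counts are posterior − prior componentwise: 14−6=8, 24−5=19, 18−7=11, 29−11=18.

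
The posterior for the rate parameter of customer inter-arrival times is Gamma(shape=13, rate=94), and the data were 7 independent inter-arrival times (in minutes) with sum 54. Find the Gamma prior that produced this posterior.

Gamma(shape=6, rate=40)

Gamma–exponential conjugacy: posterior shape = α + n, posterior rate = β + Σtᵢ.
So α = 13 − 7 = 6 and β = 94 − 54 = 40.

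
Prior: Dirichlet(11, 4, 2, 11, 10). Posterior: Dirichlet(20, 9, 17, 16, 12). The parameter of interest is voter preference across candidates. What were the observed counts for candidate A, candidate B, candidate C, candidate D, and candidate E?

For a Dirichlet(α) prior with multinomial counts c, the posterior is Dirichlet(α + c) componentwise.
Counts are posterior − prior componentwise: 20−11=9, 9−4=5, 17−2=15, 16−11=5, 12−10=2.

counts (9, 5, 15, 5, 2)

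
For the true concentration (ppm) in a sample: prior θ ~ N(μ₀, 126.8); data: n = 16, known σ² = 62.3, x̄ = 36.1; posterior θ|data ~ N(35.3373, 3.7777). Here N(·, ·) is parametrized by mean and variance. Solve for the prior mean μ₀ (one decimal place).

μ₀ = 10.5

With known observation variance, the Normal–Normal posterior has precision τ_n = τ₀ + n/σ² and mean μ_n = (τ₀μ₀ + (n/σ²)x̄)/τ_n.
Here τ₀ = 1/126.8 = 0.007886 and τ_data = 16/62.3 = 0.256822, so τ_n = 0.264708.
Rearranging for μ₀: μ₀ = (μ_n·τ_n − τ_data·x̄)/τ₀ = (35.3373·0.264708 − 0.256822·36.1) / 0.007886 = 0.082792/0.007886 ≈ 10.5.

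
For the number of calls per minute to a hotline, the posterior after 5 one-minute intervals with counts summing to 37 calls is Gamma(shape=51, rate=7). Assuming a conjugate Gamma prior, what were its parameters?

Gamma(shape=14, rate=2)

A Gamma(α, β) prior (rate parametrization) on a Poisson rate with n observations summing to S gives posterior Gamma(α+S, β+n).
So α = 51 − 37 = 14 and β = 7 − 5 = 2.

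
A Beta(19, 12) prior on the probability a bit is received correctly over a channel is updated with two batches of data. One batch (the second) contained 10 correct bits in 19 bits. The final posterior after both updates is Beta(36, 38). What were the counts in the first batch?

Sequential conjugate updates are equivalent to a single update on the pooled data, so total successes = posterior α − prior α and total failures = posterior β − prior β.
Total across both batches: 36−19=17 correct bits, 38−12=26 errors.
Subtract the second batch: 17−10=7 correct bits and 26−9=17 errors.

7 correct bits and 17 errors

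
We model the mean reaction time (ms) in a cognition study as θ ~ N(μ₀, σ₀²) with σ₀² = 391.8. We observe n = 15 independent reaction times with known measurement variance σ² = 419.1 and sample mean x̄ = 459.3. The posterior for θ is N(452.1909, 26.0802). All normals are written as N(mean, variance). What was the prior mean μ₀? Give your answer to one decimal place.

μ₀ = 352.5

The posterior mean is a precision-weighted average: μ_n = (τ₀μ₀ + τ_data·x̄)/(τ₀+τ_data), with τ₀=1/σ₀² and τ_data=n/σ².
Here τ₀ = 1/391.8 = 0.002552 and τ_data = 15/419.1 = 0.035791, so τ_n = 0.038343.
Rearranging for μ₀: μ₀ = (μ_n·τ_n − τ_data·x̄)/τ₀ = (452.1909·0.038343 − 0.035791·459.3) / 0.002552 = 0.899549/0.002552 ≈ 352.5.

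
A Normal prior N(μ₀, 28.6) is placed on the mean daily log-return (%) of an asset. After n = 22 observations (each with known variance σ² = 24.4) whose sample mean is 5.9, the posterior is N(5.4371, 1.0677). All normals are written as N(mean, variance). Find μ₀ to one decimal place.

With known observation variance, the Normal–Normal posterior has precision τ_n = τ₀ + n/σ² and mean μ_n = (τ₀μ₀ + (n/σ²)x̄)/τ_n.
Here τ₀ = 1/28.6 = 0.034965 and τ_data = 22/24.4 = 0.901639, so τ_n = 0.936604.
Rearranging for μ₀: μ₀ = (μ_n·τ_n − τ_data·x̄)/τ₀ = (5.4371·0.936604 − 0.901639·5.9) / 0.034965 = -0.227260/0.034965 ≈ -6.5.

μ₀ = -6.5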